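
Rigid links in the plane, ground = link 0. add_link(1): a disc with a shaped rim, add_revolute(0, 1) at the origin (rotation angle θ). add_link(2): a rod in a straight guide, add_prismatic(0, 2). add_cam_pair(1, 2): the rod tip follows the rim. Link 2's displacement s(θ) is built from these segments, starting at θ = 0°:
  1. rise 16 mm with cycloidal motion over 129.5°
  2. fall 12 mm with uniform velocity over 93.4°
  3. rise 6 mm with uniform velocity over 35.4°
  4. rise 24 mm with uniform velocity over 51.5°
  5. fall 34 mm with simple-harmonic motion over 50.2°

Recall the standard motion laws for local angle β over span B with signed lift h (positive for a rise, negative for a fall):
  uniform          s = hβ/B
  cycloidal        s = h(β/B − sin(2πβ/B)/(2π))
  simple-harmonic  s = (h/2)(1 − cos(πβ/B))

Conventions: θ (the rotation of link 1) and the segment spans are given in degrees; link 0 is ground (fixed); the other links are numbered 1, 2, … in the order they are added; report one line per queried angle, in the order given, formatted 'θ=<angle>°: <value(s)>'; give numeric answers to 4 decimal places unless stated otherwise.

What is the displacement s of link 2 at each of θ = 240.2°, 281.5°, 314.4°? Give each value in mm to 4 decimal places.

segment 1 (0° to 129.5°, cycloidal, h = 16) is passed completely: s = 0.0000 + (16) = 16.0000
segment 2 (129.5° to 222.9°, uniform, h = -12) is passed completely: s = 16.0000 + (-12) = 4.0000
θ = 240.2° falls in segment 3 (222.9° to 258.3°, uniform, h = 6): β = 240.2 − 222.9 = 17.3°, B = 35.4°; Δs = 6·17.3/35.4 = 2.9322; s = 4.0000 + 2.9322 = 6.9322
segment 3 (222.9° to 258.3°, uniform, h = 6) is passed completely: s = 4.0000 + (6) = 10.0000
θ = 281.5° falls in segment 4 (258.3° to 309.8°, uniform, h = 24): β = 281.5 − 258.3 = 23.2°, B = 51.5°; Δs = 24·23.2/51.5 = 10.8117; s = 10.0000 + 10.8117 = 20.8117
segment 4 (258.3° to 309.8°, uniform, h = 24) is passed completely: s = 10.0000 + (24) = 34.0000
θ = 314.4° falls in segment 5 (309.8° to 360°, simple-harmonic, h = -34): β = 314.4 − 309.8 = 4.6°, B = 50.2°; Δs = -34/2·(1 − cos(π·0.0916)) = -0.6996; s = 34.0000 − 0.6996 = 33.3004

θ=240.2°: 6.9322
θ=281.5°: 20.8117
θ=314.4°: 33.3004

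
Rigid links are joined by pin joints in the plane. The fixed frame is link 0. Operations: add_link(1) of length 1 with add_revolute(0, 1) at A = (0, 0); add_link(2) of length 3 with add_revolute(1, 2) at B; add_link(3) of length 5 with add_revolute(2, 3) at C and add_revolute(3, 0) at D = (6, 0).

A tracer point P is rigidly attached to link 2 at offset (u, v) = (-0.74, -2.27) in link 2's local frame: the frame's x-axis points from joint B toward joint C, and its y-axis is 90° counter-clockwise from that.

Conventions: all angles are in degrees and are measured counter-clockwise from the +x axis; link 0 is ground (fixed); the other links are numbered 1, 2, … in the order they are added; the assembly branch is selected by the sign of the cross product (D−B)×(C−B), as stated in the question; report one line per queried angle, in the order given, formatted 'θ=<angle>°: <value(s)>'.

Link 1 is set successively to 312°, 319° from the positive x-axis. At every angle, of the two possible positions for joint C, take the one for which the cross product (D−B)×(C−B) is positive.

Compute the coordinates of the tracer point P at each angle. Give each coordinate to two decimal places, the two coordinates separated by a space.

A=(0,0), D=(6.00,0)
θ=312°: B = A + 1.00·(cos312°, sin312°) = (0.6691, -0.7431)
θ=312°: |BD| = 5.3824
θ=312°: circle(B,3.00) ∩ circle(D,5.00): a=1.2049, h=2.7474
θ=312°:   candidates: C₊=(1.4831,2.1443) cross=14.788; C₋=(2.2418,-3.2979) cross=-14.788
θ=312°:   branch + wants cross > 0 → take C=(1.4831,2.1443) (cross=14.788)
θ=312°: ex = (C−B)/|BC| = (0.2713,0.9625); ey = (-0.9625,0.2713)
θ=312°: P = B + -0.74·ex + -2.27·ey = (2.6532,-2.0713)
θ=319°: B = A + 1.00·(cos319°, sin319°) = (0.7547, -0.6561)
θ=319°: |BD| = 5.2862
θ=319°: circle(B,3.00) ∩ circle(D,5.00): a=1.1297, h=2.7792
θ=319°:   candidates: C₊=(1.5307,2.2418) cross=14.691; C₋=(2.2206,-3.2735) cross=-14.691
θ=319°:   branch + wants cross > 0 → take C=(1.5307,2.2418) (cross=14.691)
θ=319°: ex = (C−B)/|BC| = (0.2587,0.9660); ey = (-0.9660,0.2587)
θ=319°: P = B + -0.74·ex + -2.27·ey = (2.7560,-1.9581)

θ=312°: 2.65 -2.07
θ=319°: 2.76 -1.96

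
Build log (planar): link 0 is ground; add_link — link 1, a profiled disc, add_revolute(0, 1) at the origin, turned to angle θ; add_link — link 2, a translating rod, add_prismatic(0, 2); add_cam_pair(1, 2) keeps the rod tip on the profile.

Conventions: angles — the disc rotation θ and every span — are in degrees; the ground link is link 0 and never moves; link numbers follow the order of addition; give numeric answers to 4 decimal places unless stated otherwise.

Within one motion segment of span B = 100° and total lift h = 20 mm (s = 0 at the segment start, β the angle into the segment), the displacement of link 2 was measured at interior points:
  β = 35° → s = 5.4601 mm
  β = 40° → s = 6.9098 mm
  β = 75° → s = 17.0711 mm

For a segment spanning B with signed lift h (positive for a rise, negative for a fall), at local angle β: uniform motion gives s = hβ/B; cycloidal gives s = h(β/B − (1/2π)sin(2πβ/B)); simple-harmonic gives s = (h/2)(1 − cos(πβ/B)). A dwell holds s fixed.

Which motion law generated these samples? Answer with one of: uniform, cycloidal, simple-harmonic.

candidates at β/B = r: uniform s = h·r (linear in β); cycloidal s = h·(r − sin(2πr)/(2π)); simple-harmonic s = (h/2)(1 − cos(πr))
β=35°: printed 5.4601 | uniform 7.0000, cycloidal 4.4248, simple-harmonic 5.4601
β=40°: printed 6.9098 | uniform 8.0000, cycloidal 6.1290, simple-harmonic 6.9098
β=75°: printed 17.0711 | uniform 15.0000, cycloidal 18.1831, simple-harmonic 17.0711
only one law matches every sample → simple-harmonic

simple-harmonic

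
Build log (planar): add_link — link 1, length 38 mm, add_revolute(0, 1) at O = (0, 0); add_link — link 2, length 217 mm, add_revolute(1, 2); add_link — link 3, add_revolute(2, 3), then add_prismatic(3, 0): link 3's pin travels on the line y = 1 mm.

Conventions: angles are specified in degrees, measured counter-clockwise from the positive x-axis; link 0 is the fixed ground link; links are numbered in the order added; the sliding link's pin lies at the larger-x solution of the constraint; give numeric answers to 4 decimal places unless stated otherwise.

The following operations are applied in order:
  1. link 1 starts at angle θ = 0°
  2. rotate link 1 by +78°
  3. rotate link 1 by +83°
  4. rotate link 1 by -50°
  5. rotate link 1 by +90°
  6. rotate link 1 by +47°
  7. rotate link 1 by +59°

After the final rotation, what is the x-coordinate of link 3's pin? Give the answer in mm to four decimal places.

geometry: r = 38 mm, L = 217 mm, e = 1 mm; θ starts at 0°
rotate link 1 by +78°: θ ← 0° +78° = 78°
rotate link 1 by +83°: θ ← 78° +83° = 161°
rotate link 1 by -50°: θ ← 161° -50° = 111°
rotate link 1 by +90°: θ ← 111° +90° = 201°
rotate link 1 by +47°: θ ← 201° +47° = 248°
rotate link 1 by +59°: θ ← 248° +59° = 307°
crank pin P = (r cos θ, r sin θ) = (22.868971, -30.348149)
h = r sin θ − e = -30.348149 − 1 = -31.348149
x = r cos θ + √(L² − h²) = 22.868971 + 214.723761 = 237.592732

237.5927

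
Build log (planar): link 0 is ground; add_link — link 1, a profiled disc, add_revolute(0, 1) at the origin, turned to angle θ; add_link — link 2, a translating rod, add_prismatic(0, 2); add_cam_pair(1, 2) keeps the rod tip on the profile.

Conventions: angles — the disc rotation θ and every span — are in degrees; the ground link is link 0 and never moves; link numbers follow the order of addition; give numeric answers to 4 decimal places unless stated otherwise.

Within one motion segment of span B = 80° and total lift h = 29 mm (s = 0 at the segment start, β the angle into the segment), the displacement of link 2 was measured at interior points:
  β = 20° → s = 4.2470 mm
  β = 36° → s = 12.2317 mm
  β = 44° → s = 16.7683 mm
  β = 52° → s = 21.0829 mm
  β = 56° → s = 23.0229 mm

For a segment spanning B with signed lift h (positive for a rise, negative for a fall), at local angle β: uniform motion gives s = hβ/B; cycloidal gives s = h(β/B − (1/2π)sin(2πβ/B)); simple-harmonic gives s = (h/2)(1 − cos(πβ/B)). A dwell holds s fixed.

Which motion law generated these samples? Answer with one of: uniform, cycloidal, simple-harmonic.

candidates at β/B = r: uniform s = h·r (linear in β); cycloidal s = h·(r − sin(2πr)/(2π)); simple-harmonic s = (h/2)(1 − cos(πr))
β=20°: printed 4.2470 | uniform 7.2500, cycloidal 2.6345, simple-harmonic 4.2470
β=36°: printed 12.2317 | uniform 13.0500, cycloidal 11.6237, simple-harmonic 12.2317
β=44°: printed 16.7683 | uniform 15.9500, cycloidal 17.3763, simple-harmonic 16.7683
β=52°: printed 21.0829 | uniform 18.8500, cycloidal 22.5840, simple-harmonic 21.0829
β=56°: printed 23.0229 | uniform 20.3000, cycloidal 24.6896, simple-harmonic 23.0229
only one law matches every sample → simple-harmonic

simple-harmonic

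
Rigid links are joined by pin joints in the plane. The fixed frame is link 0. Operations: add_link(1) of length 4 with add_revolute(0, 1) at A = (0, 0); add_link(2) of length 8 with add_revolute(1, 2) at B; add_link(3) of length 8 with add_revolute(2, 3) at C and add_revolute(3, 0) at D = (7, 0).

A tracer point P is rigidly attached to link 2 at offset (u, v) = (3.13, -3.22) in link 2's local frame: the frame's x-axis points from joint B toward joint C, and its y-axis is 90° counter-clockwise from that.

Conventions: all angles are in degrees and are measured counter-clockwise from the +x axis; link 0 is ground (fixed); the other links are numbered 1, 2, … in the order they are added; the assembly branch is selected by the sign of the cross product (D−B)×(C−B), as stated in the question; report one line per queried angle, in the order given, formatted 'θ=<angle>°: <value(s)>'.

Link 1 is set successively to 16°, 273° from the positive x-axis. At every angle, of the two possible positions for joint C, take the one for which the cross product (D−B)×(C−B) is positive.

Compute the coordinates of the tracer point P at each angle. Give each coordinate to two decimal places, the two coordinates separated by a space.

A=(0,0), D=(7.00,0)
θ=16°: B = A + 4.00·(cos16°, sin16°) = (3.8450, 1.1025)
θ=16°: |BD| = 3.3421
θ=16°: circle(B,8.00) ∩ circle(D,8.00): a=1.6710, h=7.8235
θ=16°:   candidates: C₊=(8.0035,7.9368) cross=26.147; C₋=(2.8415,-6.8343) cross=-26.147
θ=16°:   branch + wants cross > 0 → take C=(8.0035,7.9368) (cross=26.147)
θ=16°: ex = (C−B)/|BC| = (0.5198,0.8543); ey = (-0.8543,0.5198)
θ=16°: P = B + 3.13·ex + -3.22·ey = (8.2228,2.1027)
θ=273°: B = A + 4.00·(cos273°, sin273°) = (0.2093, -3.9945)
θ=273°: |BD| = 7.8784
θ=273°: circle(B,8.00) ∩ circle(D,8.00): a=3.9392, h=6.9630
θ=273°:   candidates: C₊=(0.0743,4.0043) cross=54.857; C₋=(7.1350,-7.9989) cross=-54.857
θ=273°:   branch + wants cross > 0 → take C=(0.0743,4.0043) (cross=54.857)
θ=273°: ex = (C−B)/|BC| = (-0.0169,0.9999); ey = (-0.9999,-0.0169)
θ=273°: P = B + 3.13·ex + -3.22·ey = (3.3761,-0.8106)

θ=16°: 8.22 2.10
θ=273°: 3.38 -0.81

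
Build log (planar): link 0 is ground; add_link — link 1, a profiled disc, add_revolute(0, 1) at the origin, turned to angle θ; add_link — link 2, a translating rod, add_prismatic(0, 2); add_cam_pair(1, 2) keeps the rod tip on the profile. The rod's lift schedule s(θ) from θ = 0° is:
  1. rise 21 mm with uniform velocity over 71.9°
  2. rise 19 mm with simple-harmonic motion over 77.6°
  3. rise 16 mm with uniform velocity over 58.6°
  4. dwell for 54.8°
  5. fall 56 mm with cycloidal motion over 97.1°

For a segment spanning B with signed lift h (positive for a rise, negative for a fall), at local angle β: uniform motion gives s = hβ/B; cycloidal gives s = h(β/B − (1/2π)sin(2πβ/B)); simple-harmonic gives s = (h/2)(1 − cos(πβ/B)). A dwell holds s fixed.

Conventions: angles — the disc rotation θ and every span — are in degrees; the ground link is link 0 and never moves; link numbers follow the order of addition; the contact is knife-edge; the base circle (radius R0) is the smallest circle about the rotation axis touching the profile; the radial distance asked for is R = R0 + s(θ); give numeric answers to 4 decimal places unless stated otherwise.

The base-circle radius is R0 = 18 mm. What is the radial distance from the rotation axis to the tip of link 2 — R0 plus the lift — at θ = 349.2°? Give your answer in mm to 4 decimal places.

seg 1 [0°–71.9°] uniform, h=21: full span → s += 21 → s = 21.0000
seg 2 [71.9°–149.5°] simple-harmonic, h=19: full span → s += 19 → s = 40.0000
seg 3 [149.5°–208.1°] uniform, h=16: full span → s += 16 → s = 56.0000
seg 4 [208.1°–262.9°] dwell: s stays 56.0000
seg 5 [262.9°–360°] cycloidal, h=-56: θ=349.2° here. β=86.3, B=97.1. -56·(0.8888 − sin(2π·0.8888)/(2π)) = -55.5052 → s = 0.4948
R = R0 + s = 18 + 0.4948 = 18.4948

18.4948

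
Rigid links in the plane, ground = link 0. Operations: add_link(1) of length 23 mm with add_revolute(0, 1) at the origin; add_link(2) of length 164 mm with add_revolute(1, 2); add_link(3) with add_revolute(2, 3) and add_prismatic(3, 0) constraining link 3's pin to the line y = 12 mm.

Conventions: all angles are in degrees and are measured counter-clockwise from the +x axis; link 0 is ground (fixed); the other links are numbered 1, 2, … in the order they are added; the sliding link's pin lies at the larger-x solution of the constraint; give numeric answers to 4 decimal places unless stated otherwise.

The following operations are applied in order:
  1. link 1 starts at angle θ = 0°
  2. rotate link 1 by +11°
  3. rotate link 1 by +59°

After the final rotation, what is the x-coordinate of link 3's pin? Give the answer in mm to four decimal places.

geometry: r = 23 mm, L = 164 mm, e = 12 mm; θ starts at 0°
rotate link 1 by +11°: θ ← 0° +11° = 11°
rotate link 1 by +59°: θ ← 11° +59° = 70°
crank pin P = (r cos θ, r sin θ) = (7.866463, 21.612930)
h = r sin θ − e = 21.612930 − 12 = 9.612930
x = r cos θ + √(L² − h²) = 7.866463 + 163.718025 = 171.584488

171.5845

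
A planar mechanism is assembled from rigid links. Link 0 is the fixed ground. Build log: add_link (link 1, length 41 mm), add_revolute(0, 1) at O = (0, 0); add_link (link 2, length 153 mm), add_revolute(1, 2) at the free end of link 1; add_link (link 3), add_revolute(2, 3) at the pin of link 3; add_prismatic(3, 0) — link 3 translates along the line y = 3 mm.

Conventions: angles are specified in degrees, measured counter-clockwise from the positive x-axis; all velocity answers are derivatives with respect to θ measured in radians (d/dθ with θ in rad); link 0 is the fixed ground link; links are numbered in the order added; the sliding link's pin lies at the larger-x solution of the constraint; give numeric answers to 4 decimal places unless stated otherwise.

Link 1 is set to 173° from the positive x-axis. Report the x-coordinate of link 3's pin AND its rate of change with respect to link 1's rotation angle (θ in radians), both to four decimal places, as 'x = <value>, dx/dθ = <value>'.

geometry: r = 41 mm, L = 153 mm, e = 3 mm
crank pin P = (r cos θ, r sin θ) = (-40.694392, 4.996643)
h = r sin θ − e = 4.996643 − 3 = 1.996643
x = r cos θ + √(L² − h²) = -40.694392 + 152.986971 = 112.292579
dx/dθ = −r sin θ − h·r cos θ/√(L² − h²) (θ in radians; h = 1.996643) = -4.465538

x = 112.2926, dx/dθ = -4.4655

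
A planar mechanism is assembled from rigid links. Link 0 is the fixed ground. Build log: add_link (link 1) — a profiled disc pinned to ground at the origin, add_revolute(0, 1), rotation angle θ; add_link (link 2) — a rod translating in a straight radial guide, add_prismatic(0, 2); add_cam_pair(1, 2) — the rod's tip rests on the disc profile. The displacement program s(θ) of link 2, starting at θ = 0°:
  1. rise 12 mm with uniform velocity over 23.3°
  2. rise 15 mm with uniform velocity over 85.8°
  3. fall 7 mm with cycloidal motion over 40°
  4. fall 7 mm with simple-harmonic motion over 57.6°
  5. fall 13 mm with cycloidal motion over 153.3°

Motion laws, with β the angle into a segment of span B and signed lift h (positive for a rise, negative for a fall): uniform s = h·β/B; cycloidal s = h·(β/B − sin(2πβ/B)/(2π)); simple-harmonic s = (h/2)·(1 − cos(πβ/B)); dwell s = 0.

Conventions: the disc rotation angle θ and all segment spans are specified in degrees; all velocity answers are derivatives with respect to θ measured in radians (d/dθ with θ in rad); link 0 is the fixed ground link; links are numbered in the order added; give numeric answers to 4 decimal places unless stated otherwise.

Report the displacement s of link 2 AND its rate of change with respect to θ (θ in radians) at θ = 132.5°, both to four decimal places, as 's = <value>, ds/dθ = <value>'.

seg 1 [0°–23.3°] uniform, h=12: full span → s += 12 → s = 12.0000
seg 2 [23.3°–109.1°] uniform, h=15: full span → s += 15 → s = 27.0000
seg 3 [109.1°–149.1°] cycloidal, h=-7: θ=132.5° here. β=23.4, B=40. -7·(0.5850 − sin(2π·0.5850)/(2π)) = -4.6621 → s = 22.3379
velocity in seg [109.1°–149.1°] (cycloidal), θ in radians: β = 23.4° = 0.4084 rad, B = 40° = 0.6981 rad; ds/dθ = (h/B)(1 − cos(2πβ/B)) = ((-7)/0.6981)(1 − cos(2π·0.5850)) = -18.657216 mm/rad

s = 22.3379, ds/dθ = -18.6572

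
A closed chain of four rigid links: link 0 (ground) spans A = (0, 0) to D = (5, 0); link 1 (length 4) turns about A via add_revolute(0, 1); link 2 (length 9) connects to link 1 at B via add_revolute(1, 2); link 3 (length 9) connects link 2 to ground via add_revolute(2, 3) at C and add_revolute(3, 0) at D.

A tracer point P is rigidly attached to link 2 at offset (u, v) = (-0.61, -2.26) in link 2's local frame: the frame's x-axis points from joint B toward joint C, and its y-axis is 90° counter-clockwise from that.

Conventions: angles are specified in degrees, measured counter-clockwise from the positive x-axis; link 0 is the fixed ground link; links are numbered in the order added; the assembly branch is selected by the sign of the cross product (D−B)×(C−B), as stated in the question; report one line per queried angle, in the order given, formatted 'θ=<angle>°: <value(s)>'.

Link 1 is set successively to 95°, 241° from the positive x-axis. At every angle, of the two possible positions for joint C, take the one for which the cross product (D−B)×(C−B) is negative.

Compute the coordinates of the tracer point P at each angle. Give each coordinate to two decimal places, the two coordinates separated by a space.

A=(0,0), D=(5.00,0)
θ=95°: B = A + 4.00·(cos95°, sin95°) = (-0.3486, 3.9848)
θ=95°: |BD| = 6.6698
θ=95°: circle(B,9.00) ∩ circle(D,9.00): a=3.3349, h=8.3593
θ=95°:   candidates: C₊=(7.3199,8.6959) cross=55.755; C₋=(-2.6685,-4.7111) cross=-55.755
θ=95°:   branch - wants cross < 0 → take C=(-2.6685,-4.7111) (cross=-55.755)
θ=95°: ex = (C−B)/|BC| = (-0.2578,-0.9662); ey = (0.9662,-0.2578)
θ=95°: P = B + -0.61·ex + -2.26·ey = (-2.3750,5.1567)
θ=241°: B = A + 4.00·(cos241°, sin241°) = (-1.9392, -3.4985)
θ=241°: |BD| = 7.7713
θ=241°: circle(B,9.00) ∩ circle(D,9.00): a=3.8856, h=8.1180
θ=241°:   candidates: C₊=(-2.1242,5.4996) cross=63.087; C₋=(5.1850,-8.9981) cross=-63.087
θ=241°:   branch - wants cross < 0 → take C=(5.1850,-8.9981) (cross=-63.087)
θ=241°: ex = (C−B)/|BC| = (0.7916,-0.6111); ey = (0.6111,0.7916)
θ=241°: P = B + -0.61·ex + -2.26·ey = (-3.8031,-4.9147)

θ=95°: -2.38 5.16
θ=241°: -3.80 -4.91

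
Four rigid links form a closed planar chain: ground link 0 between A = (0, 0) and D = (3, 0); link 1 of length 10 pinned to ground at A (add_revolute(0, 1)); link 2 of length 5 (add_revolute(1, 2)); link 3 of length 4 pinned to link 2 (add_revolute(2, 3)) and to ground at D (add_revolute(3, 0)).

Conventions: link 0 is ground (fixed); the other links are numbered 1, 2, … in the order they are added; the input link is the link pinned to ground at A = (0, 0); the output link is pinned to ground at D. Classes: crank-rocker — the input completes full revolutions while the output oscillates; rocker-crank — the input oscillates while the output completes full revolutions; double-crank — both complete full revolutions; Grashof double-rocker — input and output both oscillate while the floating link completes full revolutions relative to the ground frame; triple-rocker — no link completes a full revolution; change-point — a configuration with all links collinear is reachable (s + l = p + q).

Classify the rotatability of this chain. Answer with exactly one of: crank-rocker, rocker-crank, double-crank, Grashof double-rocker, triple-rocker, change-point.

lengths: ground=3, input=10, coupler=5, output=4
sorted: s=3 (shortest), l=10 (longest), p+q=9
s + l = 13 vs p + q = 9
s + l > p + q → non-Grashof → no link fully rotates → triple-rocker

triple-rocker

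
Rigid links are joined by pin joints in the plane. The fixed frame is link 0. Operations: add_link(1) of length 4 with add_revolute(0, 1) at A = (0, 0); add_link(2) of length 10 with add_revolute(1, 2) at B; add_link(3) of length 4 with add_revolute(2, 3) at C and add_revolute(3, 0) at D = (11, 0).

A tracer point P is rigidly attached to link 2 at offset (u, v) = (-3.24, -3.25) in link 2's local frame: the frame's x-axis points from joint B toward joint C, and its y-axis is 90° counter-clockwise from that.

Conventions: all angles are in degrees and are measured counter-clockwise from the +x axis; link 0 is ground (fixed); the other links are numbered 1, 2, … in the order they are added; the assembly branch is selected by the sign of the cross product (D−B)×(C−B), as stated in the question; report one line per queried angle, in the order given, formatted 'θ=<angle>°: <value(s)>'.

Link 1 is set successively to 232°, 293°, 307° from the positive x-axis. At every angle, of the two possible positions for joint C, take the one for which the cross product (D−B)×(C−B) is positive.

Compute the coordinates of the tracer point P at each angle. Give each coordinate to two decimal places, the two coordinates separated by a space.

A=(0,0), D=(11.00,0)
θ=232°: B = A + 4.00·(cos232°, sin232°) = (-2.4626, -3.1520)
θ=232°: |BD| = 13.8267
θ=232°: circle(B,10.00) ∩ circle(D,4.00): a=9.9510, h=0.9892
θ=232°:   candidates: C₊=(7.0008,0.0796) cross=13.677; C₋=(7.4518,-1.8467) cross=-13.677
θ=232°:   branch + wants cross > 0 → take C=(7.0008,0.0796) (cross=13.677)
θ=232°: ex = (C−B)/|BC| = (0.9463,0.3232); ey = (-0.3232,0.9463)
θ=232°: P = B + -3.24·ex + -3.25·ey = (-4.4785,-7.2747)
θ=293°: B = A + 4.00·(cos293°, sin293°) = (1.5629, -3.6820)
θ=293°: |BD| = 10.1299
θ=293°: circle(B,10.00) ∩ circle(D,4.00): a=9.2111, h=3.8930
θ=293°:   candidates: C₊=(8.7290,3.2928) cross=39.436; C₋=(11.5590,-3.9607) cross=-39.436
θ=293°:   branch + wants cross > 0 → take C=(8.7290,3.2928) (cross=39.436)
θ=293°: ex = (C−B)/|BC| = (0.7166,0.6975); ey = (-0.6975,0.7166)
θ=293°: P = B + -3.24·ex + -3.25·ey = (1.5079,-8.2708)
θ=307°: B = A + 4.00·(cos307°, sin307°) = (2.4073, -3.1945)
θ=307°: |BD| = 9.1673
θ=307°: circle(B,10.00) ∩ circle(D,4.00): a=9.1652, h=4.0000
θ=307°:   candidates: C₊=(9.6041,3.7485) cross=36.669; C₋=(12.3918,-3.7500) cross=-36.669
θ=307°:   branch + wants cross > 0 → take C=(9.6041,3.7485) (cross=36.669)
θ=307°: ex = (C−B)/|BC| = (0.7197,0.6943); ey = (-0.6943,0.7197)
θ=307°: P = B + -3.24·ex + -3.25·ey = (2.3320,-7.7831)

θ=232°: -4.48 -7.27
θ=293°: 1.51 -8.27
θ=307°: 2.33 -7.78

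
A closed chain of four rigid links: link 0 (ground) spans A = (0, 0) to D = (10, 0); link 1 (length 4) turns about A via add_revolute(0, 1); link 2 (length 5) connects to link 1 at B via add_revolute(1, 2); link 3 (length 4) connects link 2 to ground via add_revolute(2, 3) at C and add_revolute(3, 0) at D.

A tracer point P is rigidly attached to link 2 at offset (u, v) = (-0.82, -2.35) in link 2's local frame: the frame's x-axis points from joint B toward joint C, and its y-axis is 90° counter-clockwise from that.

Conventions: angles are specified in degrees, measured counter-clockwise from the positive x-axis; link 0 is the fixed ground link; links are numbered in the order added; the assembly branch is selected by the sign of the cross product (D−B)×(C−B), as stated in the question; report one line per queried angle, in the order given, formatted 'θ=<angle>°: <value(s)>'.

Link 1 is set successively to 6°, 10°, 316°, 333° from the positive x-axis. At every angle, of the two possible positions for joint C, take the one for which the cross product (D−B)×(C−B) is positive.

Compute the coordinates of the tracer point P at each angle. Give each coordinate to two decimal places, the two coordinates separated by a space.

A=(0,0), D=(10.00,0)
θ=6°: B = A + 4.00·(cos6°, sin6°) = (3.9781, 0.4181)
θ=6°: |BD| = 6.0364
θ=6°: circle(B,5.00) ∩ circle(D,4.00): a=3.7637, h=3.2916
θ=6°:   candidates: C₊=(7.9607,3.4411) cross=19.870; C₋=(7.5047,-3.1263) cross=-19.870
θ=6°:   branch + wants cross > 0 → take C=(7.9607,3.4411) (cross=19.870)
θ=6°: ex = (C−B)/|BC| = (0.7965,0.6046); ey = (-0.6046,0.7965)
θ=6°: P = B + -0.82·ex + -2.35·ey = (4.7458,-1.9495)
θ=10°: B = A + 4.00·(cos10°, sin10°) = (3.9392, 0.6946)
θ=10°: |BD| = 6.1004
θ=10°: circle(B,5.00) ∩ circle(D,4.00): a=3.7879, h=3.2637
θ=10°:   candidates: C₊=(8.0741,3.5058) cross=19.910; C₋=(7.3309,-2.9792) cross=-19.910
θ=10°:   branch + wants cross > 0 → take C=(8.0741,3.5058) (cross=19.910)
θ=10°: ex = (C−B)/|BC| = (0.8270,0.5622); ey = (-0.5622,0.8270)
θ=10°: P = B + -0.82·ex + -2.35·ey = (4.5824,-1.7098)
θ=316°: B = A + 4.00·(cos316°, sin316°) = (2.8774, -2.7786)
θ=316°: |BD| = 7.6454
θ=316°: circle(B,5.00) ∩ circle(D,4.00): a=4.4113, h=2.3538
θ=316°:   candidates: C₊=(6.1316,1.0174) cross=17.996; C₋=(7.8425,-3.3682) cross=-17.996
θ=316°:   branch + wants cross > 0 → take C=(6.1316,1.0174) (cross=17.996)
θ=316°: ex = (C−B)/|BC| = (0.6508,0.7592); ey = (-0.7592,0.6508)
θ=316°: P = B + -0.82·ex + -2.35·ey = (4.1278,-4.9307)
θ=333°: B = A + 4.00·(cos333°, sin333°) = (3.5640, -1.8160)
θ=333°: |BD| = 6.6873
θ=333°: circle(B,5.00) ∩ circle(D,4.00): a=4.0166, h=2.9778
θ=333°:   candidates: C₊=(6.6210,2.1407) cross=19.913; C₋=(8.2383,-3.5912) cross=-19.913
θ=333°:   branch + wants cross > 0 → take C=(6.6210,2.1407) (cross=19.913)
θ=333°: ex = (C−B)/|BC| = (0.6114,0.7913); ey = (-0.7913,0.6114)
θ=333°: P = B + -0.82·ex + -2.35·ey = (4.9223,-3.9016)

θ=6°: 4.75 -1.95
θ=10°: 4.58 -1.71
θ=316°: 4.13 -4.93
θ=333°: 4.92 -3.90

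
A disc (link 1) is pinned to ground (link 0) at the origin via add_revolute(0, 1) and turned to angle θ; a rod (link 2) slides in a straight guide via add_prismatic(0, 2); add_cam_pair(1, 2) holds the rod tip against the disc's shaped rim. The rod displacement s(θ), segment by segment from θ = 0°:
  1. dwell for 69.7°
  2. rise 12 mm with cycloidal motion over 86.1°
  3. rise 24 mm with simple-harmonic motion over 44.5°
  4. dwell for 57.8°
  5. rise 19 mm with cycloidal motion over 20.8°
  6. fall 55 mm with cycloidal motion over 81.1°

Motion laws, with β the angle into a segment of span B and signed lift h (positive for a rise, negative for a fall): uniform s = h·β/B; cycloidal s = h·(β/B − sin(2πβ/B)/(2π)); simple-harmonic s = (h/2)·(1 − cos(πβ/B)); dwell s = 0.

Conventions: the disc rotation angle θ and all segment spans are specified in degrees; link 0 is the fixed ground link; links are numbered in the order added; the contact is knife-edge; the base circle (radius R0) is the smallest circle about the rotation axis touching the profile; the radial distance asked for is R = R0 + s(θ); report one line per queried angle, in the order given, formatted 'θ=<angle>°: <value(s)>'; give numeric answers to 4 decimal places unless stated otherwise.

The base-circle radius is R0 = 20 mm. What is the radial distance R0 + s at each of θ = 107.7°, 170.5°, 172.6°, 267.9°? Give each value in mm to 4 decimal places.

segment 1 (0° to 69.7°, dwell): s unchanged at 0.0000
θ = 107.7° falls in segment 2 (69.7° to 155.8°, cycloidal, h = 12): β = 107.7 − 69.7 = 38°, B = 86.1°; Δs = 12·(0.4413 − sin(2π·0.4413)/(2π)) = 4.6082; s = 0.0000 + 4.6082 = 4.6082
segment 2 (69.7° to 155.8°, cycloidal, h = 12) is passed completely: s = 0.0000 + (12) = 12.0000
θ = 170.5° falls in segment 3 (155.8° to 200.3°, simple-harmonic, h = 24): β = 170.5 − 155.8 = 14.7°, B = 44.5°; Δs = 24/2·(1 − cos(π·0.3303)) = 5.9024; s = 12.0000 + 5.9024 = 17.9024
θ = 172.6° falls in segment 3 (155.8° to 200.3°, simple-harmonic, h = 24): β = 172.6 − 155.8 = 16.8°, B = 44.5°; Δs = 24/2·(1 − cos(π·0.3775)) = 7.4960; s = 12.0000 + 7.4960 = 19.4960
segment 3 (155.8° to 200.3°, simple-harmonic, h = 24) is passed completely: s = 12.0000 + (24) = 36.0000
segment 4 (200.3° to 258.1°, dwell): s unchanged at 36.0000
θ = 267.9° falls in segment 5 (258.1° to 278.9°, cycloidal, h = 19): β = 267.9 − 258.1 = 9.8°, B = 20.8°; Δs = 19·(0.4712 − sin(2π·0.4712)/(2π)) = 8.4068; s = 36.0000 + 8.4068 = 44.4068
θ=107.7°: R = R0 + s = 20 + 4.6082 = 24.6082
θ=170.5°: R = R0 + s = 20 + 17.9024 = 37.9024
θ=172.6°: R = R0 + s = 20 + 19.4960 = 39.4960
θ=267.9°: R = R0 + s = 20 + 44.4068 = 64.4068

θ=107.7°: 24.6082
θ=170.5°: 37.9024
θ=172.6°: 39.4960
θ=267.9°: 64.4068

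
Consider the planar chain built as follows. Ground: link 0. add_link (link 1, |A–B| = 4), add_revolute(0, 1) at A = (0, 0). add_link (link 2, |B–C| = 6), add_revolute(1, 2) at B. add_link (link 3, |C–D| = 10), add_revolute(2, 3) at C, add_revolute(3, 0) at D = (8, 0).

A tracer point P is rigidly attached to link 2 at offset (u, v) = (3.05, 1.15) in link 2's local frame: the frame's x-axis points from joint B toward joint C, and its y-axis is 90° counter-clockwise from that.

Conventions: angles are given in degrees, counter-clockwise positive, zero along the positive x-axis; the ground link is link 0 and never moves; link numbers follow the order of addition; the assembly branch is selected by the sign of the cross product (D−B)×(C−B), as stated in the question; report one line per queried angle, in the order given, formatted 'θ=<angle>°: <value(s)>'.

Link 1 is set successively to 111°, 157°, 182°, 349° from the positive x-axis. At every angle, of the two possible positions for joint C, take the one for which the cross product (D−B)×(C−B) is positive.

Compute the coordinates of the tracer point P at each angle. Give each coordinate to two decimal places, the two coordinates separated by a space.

A=(0,0), D=(8.00,0)
θ=111°: B = A + 4.00·(cos111°, sin111°) = (-1.4335, 3.7343)
θ=111°: |BD| = 10.1457
θ=111°: circle(B,6.00) ∩ circle(D,10.00): a=1.9188, h=5.6849
θ=111°:   candidates: C₊=(2.4431,8.3139) cross=57.677; C₋=(-1.7418,-2.2578) cross=-57.677
θ=111°:   branch + wants cross > 0 → take C=(2.4431,8.3139) (cross=57.677)
θ=111°: ex = (C−B)/|BC| = (0.6461,0.7633); ey = (-0.7633,0.6461)
θ=111°: P = B + 3.05·ex + 1.15·ey = (-0.3406,6.8053)
θ=157°: B = A + 4.00·(cos157°, sin157°) = (-3.6820, 1.5629)
θ=157°: |BD| = 11.7861
θ=157°: circle(B,6.00) ∩ circle(D,10.00): a=3.1780, h=5.0892
θ=157°:   candidates: C₊=(0.1428,6.1858) cross=59.982; C₋=(-1.2070,-3.9028) cross=-59.982
θ=157°:   branch + wants cross > 0 → take C=(0.1428,6.1858) (cross=59.982)
θ=157°: ex = (C−B)/|BC| = (0.6375,0.7705); ey = (-0.7705,0.6375)
θ=157°: P = B + 3.05·ex + 1.15·ey = (-2.6238,4.6460)
θ=182°: B = A + 4.00·(cos182°, sin182°) = (-3.9976, -0.1396)
θ=182°: |BD| = 11.9984
θ=182°: circle(B,6.00) ∩ circle(D,10.00): a=3.3322, h=4.9897
θ=182°:   candidates: C₊=(-0.7237,4.8885) cross=59.868; C₋=(-0.6076,-5.0902) cross=-59.868
θ=182°:   branch + wants cross > 0 → take C=(-0.7237,4.8885) (cross=59.868)
θ=182°: ex = (C−B)/|BC| = (0.5456,0.8380); ey = (-0.8380,0.5456)
θ=182°: P = B + 3.05·ex + 1.15·ey = (-3.2971,3.0438)
θ=349°: B = A + 4.00·(cos349°, sin349°) = (3.9265, -0.7632)
θ=349°: |BD| = 4.1444
θ=349°: circle(B,6.00) ∩ circle(D,10.00): a=-5.6491, h=2.0218
θ=349°:   candidates: C₊=(-1.9983,0.1836) cross=8.379; C₋=(-1.2537,-3.7908) cross=-8.379
θ=349°:   branch + wants cross > 0 → take C=(-1.9983,0.1836) (cross=8.379)
θ=349°: ex = (C−B)/|BC| = (-0.9875,0.1578); ey = (-0.1578,-0.9875)
θ=349°: P = B + 3.05·ex + 1.15·ey = (0.7332,-1.4175)

θ=111°: -0.34 6.81
θ=157°: -2.62 4.65
θ=182°: -3.30 3.04
θ=349°: 0.73 -1.42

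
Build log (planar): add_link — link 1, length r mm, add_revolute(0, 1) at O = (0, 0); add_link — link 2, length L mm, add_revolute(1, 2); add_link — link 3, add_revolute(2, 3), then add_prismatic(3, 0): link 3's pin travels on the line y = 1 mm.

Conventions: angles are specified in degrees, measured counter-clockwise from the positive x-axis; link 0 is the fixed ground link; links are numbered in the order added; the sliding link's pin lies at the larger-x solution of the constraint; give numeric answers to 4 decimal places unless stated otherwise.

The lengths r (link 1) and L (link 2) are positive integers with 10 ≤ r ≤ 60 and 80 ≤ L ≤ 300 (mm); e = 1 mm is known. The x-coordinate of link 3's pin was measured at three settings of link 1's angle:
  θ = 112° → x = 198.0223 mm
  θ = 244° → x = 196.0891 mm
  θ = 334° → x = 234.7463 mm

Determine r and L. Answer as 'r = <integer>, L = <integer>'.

constraint per measurement: (x − r cos θ)² + (r sin θ − e)² = L²
subtracting the θ₁ and θ₂ equations cancels the r² and L² terms:
r = (x₁² − x₂²) / (2[(x₁cos θ₁ + e sin θ₁) − (x₂cos θ₂ + e sin θ₂)]) = 27.9999 → r = 28
L² = (x₁ − r cos θ₁)² + (r sin θ₁ − e)² = 44100.0147 → L = 210.0000 → L = 210
check at θ₃=334°: x = 234.7463 (printed 234.7463) ✓

r = 28, L = 210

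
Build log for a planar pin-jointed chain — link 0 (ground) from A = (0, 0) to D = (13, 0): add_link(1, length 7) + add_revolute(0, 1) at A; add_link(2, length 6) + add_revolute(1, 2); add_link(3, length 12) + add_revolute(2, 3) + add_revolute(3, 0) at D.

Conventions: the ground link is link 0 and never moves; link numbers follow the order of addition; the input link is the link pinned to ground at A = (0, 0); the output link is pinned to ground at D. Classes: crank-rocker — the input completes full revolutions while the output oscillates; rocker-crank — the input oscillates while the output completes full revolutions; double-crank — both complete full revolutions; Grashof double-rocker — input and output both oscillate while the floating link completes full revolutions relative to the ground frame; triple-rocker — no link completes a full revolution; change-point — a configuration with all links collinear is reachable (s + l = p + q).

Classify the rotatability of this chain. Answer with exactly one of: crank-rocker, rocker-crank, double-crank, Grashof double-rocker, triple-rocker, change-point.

lengths: ground=13, input=7, coupler=6, output=12
sorted: s=6 (shortest), l=13 (longest), p+q=19
s + l = 19 vs p + q = 19
s + l = p + q → change-point (collinear configuration reachable)

change-point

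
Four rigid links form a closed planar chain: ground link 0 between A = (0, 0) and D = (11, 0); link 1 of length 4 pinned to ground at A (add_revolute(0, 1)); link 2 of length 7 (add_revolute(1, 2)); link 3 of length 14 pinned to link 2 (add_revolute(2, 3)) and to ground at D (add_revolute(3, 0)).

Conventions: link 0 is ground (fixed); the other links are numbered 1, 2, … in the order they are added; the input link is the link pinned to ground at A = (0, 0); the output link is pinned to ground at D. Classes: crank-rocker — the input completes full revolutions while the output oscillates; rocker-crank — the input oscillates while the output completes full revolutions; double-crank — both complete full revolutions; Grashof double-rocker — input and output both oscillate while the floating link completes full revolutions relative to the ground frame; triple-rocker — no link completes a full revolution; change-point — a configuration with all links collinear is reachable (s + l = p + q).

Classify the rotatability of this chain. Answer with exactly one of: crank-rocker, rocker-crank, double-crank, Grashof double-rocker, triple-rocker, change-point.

lengths: ground=11, input=4, coupler=7, output=14
sorted: s=4 (shortest), l=14 (longest), p+q=18
s + l = 18 vs p + q = 18
s + l = p + q → change-point (collinear configuration reachable)

change-point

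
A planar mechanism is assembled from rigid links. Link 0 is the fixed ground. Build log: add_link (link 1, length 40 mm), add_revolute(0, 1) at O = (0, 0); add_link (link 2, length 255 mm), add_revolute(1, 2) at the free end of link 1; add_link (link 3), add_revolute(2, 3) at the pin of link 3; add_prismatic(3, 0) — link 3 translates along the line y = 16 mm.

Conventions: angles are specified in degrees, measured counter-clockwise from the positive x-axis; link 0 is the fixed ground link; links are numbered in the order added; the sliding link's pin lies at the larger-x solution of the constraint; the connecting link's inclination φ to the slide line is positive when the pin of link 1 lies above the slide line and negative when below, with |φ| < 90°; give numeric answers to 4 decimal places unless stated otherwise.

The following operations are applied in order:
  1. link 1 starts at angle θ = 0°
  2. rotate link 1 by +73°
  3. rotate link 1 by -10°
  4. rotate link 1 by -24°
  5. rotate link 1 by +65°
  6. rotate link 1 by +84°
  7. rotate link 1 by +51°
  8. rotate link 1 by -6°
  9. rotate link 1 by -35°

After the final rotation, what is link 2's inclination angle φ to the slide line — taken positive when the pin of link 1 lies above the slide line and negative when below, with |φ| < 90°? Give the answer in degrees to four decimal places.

geometry: r = 40 mm, L = 255 mm, e = 16 mm; θ starts at 0°
rotate link 1 by +73°: θ ← 0° +73° = 73°
rotate link 1 by -10°: θ ← 73° -10° = 63°
rotate link 1 by -24°: θ ← 63° -24° = 39°
rotate link 1 by +65°: θ ← 39° +65° = 104°
rotate link 1 by +84°: θ ← 104° +84° = 188°
rotate link 1 by +51°: θ ← 188° +51° = 239°
rotate link 1 by -6°: θ ← 239° -6° = 233°
rotate link 1 by -35°: θ ← 233° -35° = 198°
h = r sin θ − e = -12.360680 − 16 = -28.360680
sin φ = h / L = -28.360680 / 255 = -0.11121835
φ = arcsin(-0.11121835) = -6.385553°

-6.3856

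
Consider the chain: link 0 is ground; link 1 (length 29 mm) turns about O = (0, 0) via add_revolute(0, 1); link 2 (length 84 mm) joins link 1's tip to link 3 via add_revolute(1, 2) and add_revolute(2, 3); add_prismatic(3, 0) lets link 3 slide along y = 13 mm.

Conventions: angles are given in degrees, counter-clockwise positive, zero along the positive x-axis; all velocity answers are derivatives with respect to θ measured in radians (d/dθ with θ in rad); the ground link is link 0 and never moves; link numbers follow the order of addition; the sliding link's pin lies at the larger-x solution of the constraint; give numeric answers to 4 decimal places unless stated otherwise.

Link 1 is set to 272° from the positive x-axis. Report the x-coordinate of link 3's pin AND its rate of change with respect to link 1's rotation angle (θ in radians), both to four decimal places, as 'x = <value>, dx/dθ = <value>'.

geometry: r = 29 mm, L = 84 mm, e = 13 mm
crank pin P = (r cos θ, r sin θ) = (1.012085, -28.982334)
h = r sin θ − e = -28.982334 − 13 = -41.982334
x = r cos θ + √(L² − h²) = 1.012085 + 72.756331 = 73.768416
dx/dθ = −r sin θ − h·r cos θ/√(L² − h²) (θ in radians; h = -41.982334) = 29.566334

x = 73.7684, dx/dθ = 29.5663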